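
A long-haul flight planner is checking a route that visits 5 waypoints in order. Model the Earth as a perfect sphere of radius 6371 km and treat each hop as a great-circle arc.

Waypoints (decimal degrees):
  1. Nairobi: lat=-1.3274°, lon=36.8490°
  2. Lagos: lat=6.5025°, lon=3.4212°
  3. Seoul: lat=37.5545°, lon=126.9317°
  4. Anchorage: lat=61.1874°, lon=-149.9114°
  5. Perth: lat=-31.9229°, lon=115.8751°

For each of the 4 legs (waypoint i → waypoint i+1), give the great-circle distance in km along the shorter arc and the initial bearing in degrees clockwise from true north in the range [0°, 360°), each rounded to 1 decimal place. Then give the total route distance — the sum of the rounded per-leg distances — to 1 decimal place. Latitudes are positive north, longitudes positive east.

Leg 1: φ1=-0.0231675, φ2=0.1134900, Δφ=0.1366575, Δλ=-0.5834252 rad; a=sin²(Δφ/2)+cosφ1·cosφ2·sin²(Δλ/2)=0.0868170926; c=2·atan2(√a, √(1-a))=0.598173042; dist=6371·c=3810.960 ≈ 3811.0 km; running total=3811.0 km
Leg 1 bearing: y=sinΔλ·cosφ2=-0.54734185, x=cosφ1·sinφ2-sinφ1·cosφ2·cosΔλ=0.13242522; θ=atan2(y, x)=-76.3991° <0 so +360° → 283.6009° ≈ 283.6°
Leg 2: φ1=0.1134900, φ2=0.6554497, Δφ=0.5419596, Δλ=2.1556649 rad; a=sin²(Δφ/2)+cosφ1·cosφ2·sin²(Δλ/2)=0.6829205869; c=2·atan2(√a, √(1-a))=1.945332799; dist=6371·c=12393.715 ≈ 12393.7 km; running total=16204.7 km
Leg 2 bearing: y=sinΔλ·cosφ2=0.66100274, x=cosφ1·sinφ2-sinφ1·cosφ2·cosΔλ=0.65516076; θ=atan2(y, x)=45.2543° ≈ 45.3°
Leg 3: φ1=0.6554497, φ2=1.0679216, Δφ=0.4124719, Δλ=-4.8318236 rad; a=sin²(Δφ/2)+cosφ1·cosφ2·sin²(Δλ/2)=0.2102086547; c=2·atan2(√a, √(1-a))=0.952579820; dist=6371·c=6068.886 ≈ 6068.9 km; running total=22273.6 km
Leg 3 bearing: y=sinΔλ·cosφ2=0.47851306, x=cosφ1·sinφ2-sinφ1·cosφ2·cosΔλ=0.65962804; θ=atan2(y, x)=35.9582° ≈ 36.0°
Leg 4: φ1=1.0679216, φ2=-0.5571597, Δφ=-1.6250813, Δλ=4.6388495 rad; a=sin²(Δφ/2)+cosφ1·cosφ2·sin²(Δλ/2)=0.7466850198; c=2·atan2(√a, √(1-a))=2.086756254; dist=6371·c=13294.724 ≈ 13294.7 km; running total=35568.3 km
Leg 4 bearing: y=sinΔλ·cosφ2=-0.84646638, x=cosφ1·sinφ2-sinφ1·cosφ2·cosΔλ=-0.20020159; θ=atan2(y, x)=-103.3068° <0 so +360° → 256.6932° ≈ 256.7°

Leg 1: dist=3811.0 km, bearing=283.6°
Leg 2: dist=12393.7 km, bearing=45.3°
Leg 3: dist=6068.9 km, bearing=36.0°
Leg 4: dist=13294.7 km, bearing=256.7°
Total: 35568.3 km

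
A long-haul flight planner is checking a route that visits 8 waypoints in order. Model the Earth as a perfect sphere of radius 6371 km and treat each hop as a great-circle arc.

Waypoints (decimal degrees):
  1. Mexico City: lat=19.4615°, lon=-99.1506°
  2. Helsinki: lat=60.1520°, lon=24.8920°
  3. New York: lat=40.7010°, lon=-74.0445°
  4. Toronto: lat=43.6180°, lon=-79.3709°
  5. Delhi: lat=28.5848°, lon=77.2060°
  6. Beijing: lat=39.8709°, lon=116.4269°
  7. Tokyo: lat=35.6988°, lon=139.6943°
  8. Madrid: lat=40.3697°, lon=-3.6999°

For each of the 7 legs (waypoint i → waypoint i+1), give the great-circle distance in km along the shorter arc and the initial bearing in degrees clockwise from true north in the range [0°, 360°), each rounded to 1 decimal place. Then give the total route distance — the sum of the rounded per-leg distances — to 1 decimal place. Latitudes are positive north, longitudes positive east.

Leg 1: φ1=0.3396673, φ2=1.0498505, Δφ=0.7101832, Δλ=2.1649518 rad; a=sin²(Δφ/2)+cosφ1·cosφ2·sin²(Δλ/2)=0.4868606331; c=2·atan2(√a, √(1-a))=1.544514568; dist=6371·c=9840.102 ≈ 9840.1 km; running total=9840.1 km
Leg 1 bearing: y=sinΔλ·cosφ2=0.41240559, x=cosφ1·sinφ2-sinφ1·cosφ2·cosΔλ=0.91062125; θ=atan2(y, x)=24.3650° ≈ 24.4°
Leg 2: φ1=1.0498505, φ2=0.7103665, Δφ=-0.3394840, Δλ=-1.7267677 rad; a=sin²(Δφ/2)+cosφ1·cosφ2·sin²(Δλ/2)=0.2465021432; c=2·atan2(√a, √(1-a))=1.039100583; dist=6371·c=6620.110 ≈ 6620.1 km; running total=16460.2 km
Leg 2 bearing: y=sinΔλ·cosφ2=-0.74892018, x=cosφ1·sinφ2-sinφ1·cosφ2·cosΔλ=0.42670119; θ=atan2(y, x)=-60.3274° <0 so +360° → 299.6726° ≈ 299.7°
Leg 3: φ1=0.7103665, φ2=0.7612777, Δφ=0.0509113, Δλ=-0.0929632 rad; a=sin²(Δφ/2)+cosφ1·cosφ2·sin²(Δλ/2)=0.0018328012; c=2·atan2(√a, √(1-a))=0.085648631; dist=6371·c=545.667 ≈ 545.7 km; running total=17005.9 km
Leg 3 bearing: y=sinΔλ·cosφ2=-0.06720431, x=cosφ1·sinφ2-sinφ1·cosφ2·cosΔλ=0.05292778; θ=atan2(y, x)=-51.7773° <0 so +360° → 308.2227° ≈ 308.2°
Leg 4: φ1=0.7612777, φ2=0.4988989, Δφ=-0.2623788, Δλ=2.7327824 rad; a=sin²(Δφ/2)+cosφ1·cosφ2·sin²(Δλ/2)=0.6266312737; c=2·atan2(√a, √(1-a))=1.826847600; dist=6371·c=11638.846 ≈ 11638.8 km; running total=28644.7 km
Leg 4 bearing: y=sinΔλ·cosφ2=0.34906439, x=cosφ1·sinφ2-sinφ1·cosφ2·cosΔλ=0.90222621; θ=atan2(y, x)=21.1511° ≈ 21.2°
Leg 5: φ1=0.4988989, φ2=0.6958785, Δφ=0.1969796, Δλ=0.6845338 rad; a=sin²(Δφ/2)+cosφ1·cosφ2·sin²(Δλ/2)=0.0855837276; c=2·atan2(√a, √(1-a))=0.593778495; dist=6371·c=3782.963 ≈ 3783.0 km; running total=32427.7 km
Leg 5 bearing: y=sinΔλ·cosφ2=0.48529362, x=cosφ1·sinφ2-sinφ1·cosφ2·cosΔλ=0.27843619; θ=atan2(y, x)=60.1550° ≈ 60.2°
Leg 6: φ1=0.6958785, φ2=0.6230616, Δφ=-0.0728169, Δλ=0.4060927 rad; a=sin²(Δφ/2)+cosφ1·cosφ2·sin²(Δλ/2)=0.0266701077; c=2·atan2(√a, √(1-a))=0.328089240; dist=6371·c=2090.257 ≈ 2090.3 km; running total=34518.0 km
Leg 6 bearing: y=sinΔλ·cosφ2=0.32079639, x=cosφ1·sinφ2-sinφ1·cosφ2·cosΔλ=-0.03041266; θ=atan2(y, x)=95.4157° ≈ 95.4°
Leg 7: φ1=0.6230616, φ2=0.7045842, Δφ=0.0815226, Δλ=-2.5027009 rad; a=sin²(Δφ/2)+cosφ1·cosφ2·sin²(Δλ/2)=0.5593617564; c=2·atan2(√a, √(1-a))=1.689800530; dist=6371·c=10765.719 ≈ 10765.7 km; running total=45283.7 km
Leg 7 bearing: y=sinΔλ·cosφ2=-0.45431429, x=cosφ1·sinφ2-sinφ1·cosφ2·cosΔλ=0.88289482; θ=atan2(y, x)=-27.2292° <0 so +360° → 332.7708° ≈ 332.8°

Leg 1: dist=9840.1 km, bearing=24.4°
Leg 2: dist=6620.1 km, bearing=299.7°
Leg 3: dist=545.7 km, bearing=308.2°
Leg 4: dist=11638.8 km, bearing=21.2°
Leg 5: dist=3783.0 km, bearing=60.2°
Leg 6: dist=2090.3 km, bearing=95.4°
Leg 7: dist=10765.7 km, bearing=332.8°
Total: 45283.7 km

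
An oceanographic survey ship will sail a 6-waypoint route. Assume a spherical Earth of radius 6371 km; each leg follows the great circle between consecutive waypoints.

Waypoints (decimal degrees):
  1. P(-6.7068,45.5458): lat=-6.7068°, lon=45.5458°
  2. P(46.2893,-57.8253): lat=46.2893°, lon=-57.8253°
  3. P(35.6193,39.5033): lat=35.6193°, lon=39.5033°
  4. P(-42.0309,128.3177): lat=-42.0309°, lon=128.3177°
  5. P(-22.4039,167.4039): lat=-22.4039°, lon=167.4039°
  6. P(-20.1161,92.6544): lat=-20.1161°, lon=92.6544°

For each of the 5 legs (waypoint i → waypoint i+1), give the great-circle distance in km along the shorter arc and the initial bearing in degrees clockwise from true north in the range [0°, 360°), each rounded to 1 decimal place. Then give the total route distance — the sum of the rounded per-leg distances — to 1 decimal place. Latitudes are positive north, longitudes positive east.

Leg 1: φ1=-0.1170557, φ2=0.8079007, Δφ=0.9249564, Δλ=-1.8041660 rad; a=sin²(Δφ/2)+cosφ1·cosφ2·sin²(Δλ/2)=0.6215642250; c=2·atan2(√a, √(1-a))=1.816386107; dist=6371·c=11572.196 ≈ 11572.2 km; running total=11572.2 km
Leg 1 bearing: y=sinΔλ·cosφ2=-0.67228576, x=cosφ1·sinφ2-sinφ1·cosφ2·cosΔλ=0.69922844; θ=atan2(y, x)=-43.8746° <0 so +360° → 316.1254° ≈ 316.1°
Leg 2: φ1=0.8079007, φ2=0.6216741, Δφ=-0.1862266, Δλ=1.6987045 rad; a=sin²(Δφ/2)+cosφ1·cosφ2·sin²(Δλ/2)=0.3253378263; c=2·atan2(√a, √(1-a))=1.213946399; dist=6371·c=7734.053 ≈ 7734.1 km; running total=19306.3 km
Leg 2 bearing: y=sinΔλ·cosφ2=0.80626392, x=cosφ1·sinφ2-sinφ1·cosφ2·cosΔλ=0.47740024; θ=atan2(y, x)=59.3696° ≈ 59.4°
Leg 3: φ1=0.6216741, φ2=-0.7335776, Δφ=-1.3552517, Δλ=1.5501037 rad; a=sin²(Δφ/2)+cosφ1·cosφ2·sin²(Δλ/2)=0.6887196648; c=2·atan2(√a, √(1-a))=1.957825859; dist=6371·c=12473.309 ≈ 12473.3 km; running total=31779.6 km
Leg 3 bearing: y=sinΔλ·cosφ2=0.74262483, x=cosφ1·sinφ2-sinφ1·cosφ2·cosΔλ=-0.55321597; θ=atan2(y, x)=126.6841° ≈ 126.7°
Leg 4: φ1=-0.7335776, φ2=-0.3910218, Δφ=0.3425558, Δλ=0.6821829 rad; a=sin²(Δφ/2)+cosφ1·cosφ2·sin²(Δλ/2)=0.1058947640; c=2·atan2(√a, √(1-a))=0.662900652; dist=6371·c=4223.340 ≈ 4223.3 km; running total=36002.9 km
Leg 4 bearing: y=sinΔλ·cosφ2=0.58289963, x=cosφ1·sinφ2-sinφ1·cosφ2·cosΔλ=0.19736330; θ=atan2(y, x)=71.2945° ≈ 71.3°
Leg 5: φ1=-0.3910218, φ2=-0.3510922, Δφ=0.0399296, Δλ=-1.3046249 rad; a=sin²(Δφ/2)+cosφ1·cosφ2·sin²(Δλ/2)=0.3202843654; c=2·atan2(√a, √(1-a))=1.203137965; dist=6371·c=7665.192 ≈ 7665.2 km; running total=43668.1 km
Leg 5 bearing: y=sinΔλ·cosφ2=-0.90593087, x=cosφ1·sinφ2-sinφ1·cosφ2·cosΔλ=-0.22382676; θ=atan2(y, x)=-103.8780° <0 so +360° → 256.1220° ≈ 256.1°

Leg 1: dist=11572.2 km, bearing=316.1°
Leg 2: dist=7734.1 km, bearing=59.4°
Leg 3: dist=12473.3 km, bearing=126.7°
Leg 4: dist=4223.3 km, bearing=71.3°
Leg 5: dist=7665.2 km, bearing=256.1°
Total: 43668.1 km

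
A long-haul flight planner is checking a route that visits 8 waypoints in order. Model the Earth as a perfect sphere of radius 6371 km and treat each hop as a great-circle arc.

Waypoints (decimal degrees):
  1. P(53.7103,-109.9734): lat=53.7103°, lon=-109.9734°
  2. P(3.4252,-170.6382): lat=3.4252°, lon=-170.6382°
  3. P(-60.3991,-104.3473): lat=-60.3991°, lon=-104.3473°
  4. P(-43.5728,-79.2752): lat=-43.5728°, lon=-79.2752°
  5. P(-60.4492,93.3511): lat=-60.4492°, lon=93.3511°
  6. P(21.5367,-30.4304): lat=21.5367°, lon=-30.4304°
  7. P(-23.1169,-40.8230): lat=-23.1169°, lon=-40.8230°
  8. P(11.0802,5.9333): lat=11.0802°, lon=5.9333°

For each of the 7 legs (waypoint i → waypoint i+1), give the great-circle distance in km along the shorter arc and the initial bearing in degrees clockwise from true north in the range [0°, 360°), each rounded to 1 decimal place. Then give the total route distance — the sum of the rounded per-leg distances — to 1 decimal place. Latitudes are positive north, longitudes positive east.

Leg 1: dist=7813.5 km, bearing=247.6°
Leg 2: dist=9072.0 km, bearing=152.8°
Leg 3: dist=2508.8 km, bearing=53.1°
Leg 4: dist=8429.0 km, bearing=176.3°
Leg 5: dist=13906.0 km, bearing=250.8°
Leg 6: dist=5091.2 km, bearing=193.4°
Leg 7: dist=6351.4 km, bearing=58.3°
Total: 53171.9 km

Leg 1: φ1=0.9374216, φ2=0.0597810, Δφ=-0.8776406, Δλ=-1.0588005 rad; a=sin²(Δφ/2)+cosφ1·cosφ2·sin²(Δλ/2)=0.3311970527; c=2·atan2(√a, √(1-a))=1.226424030; dist=6371·c=7813.547 ≈ 7813.5 km; running total=7813.5 km
Leg 1 bearing: y=sinΔλ·cosφ2=-0.87021117, x=cosφ1·sinφ2-sinφ1·cosφ2·cosΔλ=-0.35882417; θ=atan2(y, x)=-112.4084° <0 so +360° → 247.5916° ≈ 247.6°
Leg 2: φ1=0.0597810, φ2=-1.0541632, Δφ=-1.1139442, Δλ=1.1569945 rad; a=sin²(Δφ/2)+cosφ1·cosφ2·sin²(Δλ/2)=0.4268432567; c=2·atan2(√a, √(1-a))=1.423955709; dist=6371·c=9072.022 ≈ 9072.0 km; running total=16885.5 km
Leg 2 bearing: y=sinΔλ·cosφ2=0.45226506, x=cosφ1·sinφ2-sinφ1·cosφ2·cosΔλ=-0.87980036; θ=atan2(y, x)=152.7944° ≈ 152.8°
Leg 3: φ1=-1.0541632, φ2=-0.7604888, Δφ=0.2936743, Δλ=0.4375907 rad; a=sin²(Δφ/2)+cosφ1·cosφ2·sin²(Δλ/2)=0.0382667596; c=2·atan2(√a, √(1-a))=0.393777035; dist=6371·c=2508.753 ≈ 2508.8 km; running total=19394.3 km
Leg 3 bearing: y=sinΔλ·cosφ2=0.30701261, x=cosφ1·sinφ2-sinφ1·cosφ2·cosΔλ=0.23011500; θ=atan2(y, x)=53.1474° ≈ 53.1°
Leg 4: φ1=-0.7604888, φ2=-1.0550376, Δφ=-0.2945487, Δλ=3.0128973 rad; a=sin²(Δφ/2)+cosφ1·cosφ2·sin²(Δλ/2)=0.3773752938; c=2·atan2(√a, √(1-a))=1.323019373; dist=6371·c=8428.956 ≈ 8429.0 km; running total=27823.3 km
Leg 4 bearing: y=sinΔλ·cosφ2=0.06329684, x=cosφ1·sinφ2-sinφ1·cosφ2·cosΔλ=-0.96739146; θ=atan2(y, x)=176.2564° ≈ 176.3°
Leg 5: φ1=-1.0550376, φ2=0.3758863, Δφ=1.4309239, Δλ=-2.1603947 rad; a=sin²(Δφ/2)+cosφ1·cosφ2·sin²(Δλ/2)=0.7872142764; c=2·atan2(√a, √(1-a))=2.182702186; dist=6371·c=13905.996 ≈ 13906.0 km; running total=41729.3 km
Leg 5 bearing: y=sinΔλ·cosφ2=-0.77313435, x=cosφ1·sinφ2-sinφ1·cosφ2·cosΔλ=-0.26887751; θ=atan2(y, x)=-109.1764° <0 so +360° → 250.8236° ≈ 250.8°
Leg 6: φ1=0.3758863, φ2=-0.4034660, Δφ=-0.7793523, Δλ=-0.1813851 rad; a=sin²(Δφ/2)+cosφ1·cosφ2·sin²(Δλ/2)=0.1513328507; c=2·atan2(√a, √(1-a))=0.799124764; dist=6371·c=5091.224 ≈ 5091.2 km; running total=46820.5 km
Leg 6 bearing: y=sinΔλ·cosφ2=-0.16590766, x=cosφ1·sinφ2-sinφ1·cosφ2·cosΔλ=-0.69728009; θ=atan2(y, x)=-166.6162° <0 so +360° → 193.3838° ≈ 193.4°
Leg 7: φ1=-0.4034660, φ2=0.1933860, Δφ=0.5968520, Δλ=0.8160514 rad; a=sin²(Δφ/2)+cosφ1·cosφ2·sin²(Δλ/2)=0.2285525087; c=2·atan2(√a, √(1-a))=0.996915817; dist=6371·c=6351.351 ≈ 6351.4 km; running total=53171.9 km
Leg 7 bearing: y=sinΔλ·cosφ2=0.71486744, x=cosφ1·sinφ2-sinφ1·cosφ2·cosΔλ=0.44071486; θ=atan2(y, x)=58.3462° ≈ 58.3°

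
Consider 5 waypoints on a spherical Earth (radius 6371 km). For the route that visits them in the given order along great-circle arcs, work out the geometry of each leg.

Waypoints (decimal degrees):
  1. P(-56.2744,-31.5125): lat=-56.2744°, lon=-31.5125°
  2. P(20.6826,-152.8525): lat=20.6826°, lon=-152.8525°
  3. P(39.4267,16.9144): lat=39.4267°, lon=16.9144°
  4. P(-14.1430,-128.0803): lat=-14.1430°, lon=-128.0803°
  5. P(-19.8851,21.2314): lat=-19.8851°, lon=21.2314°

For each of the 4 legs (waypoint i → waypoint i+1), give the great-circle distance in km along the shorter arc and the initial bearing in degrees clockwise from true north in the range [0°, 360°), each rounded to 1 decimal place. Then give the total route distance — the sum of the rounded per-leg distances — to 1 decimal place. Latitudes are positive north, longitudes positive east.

Leg 1: dist=13824.5 km, bearing=255.4°
Leg 2: dist=13247.1 km, bearing=9.0°
Leg 3: dist=15593.7 km, bearing=299.6°
Leg 4: dist=14957.1 km, bearing=137.7°
Total: 57622.4 km

Leg 1: φ1=-0.9821736, φ2=0.3609795, Δφ=1.3431530, Δλ=-2.1177825 rad; a=sin²(Δφ/2)+cosφ1·cosφ2·sin²(Δλ/2)=0.7819580747; c=2·atan2(√a, √(1-a))=2.169916557; dist=6371·c=13824.538 ≈ 13824.5 km; running total=13824.5 km
Leg 1 bearing: y=sinΔλ·cosφ2=-0.79905059, x=cosφ1·sinφ2-sinφ1·cosφ2·cosΔλ=-0.20860666; θ=atan2(y, x)=-104.6315° <0 so +360° → 255.3685° ≈ 255.4°
Leg 2: φ1=0.3609795, φ2=0.6881257, Δφ=0.3271463, Δλ=2.9629914 rad; a=sin²(Δφ/2)+cosφ1·cosφ2·sin²(Δλ/2)=0.7434259246; c=2·atan2(√a, √(1-a))=2.079278316; dist=6371·c=13247.082 ≈ 13247.1 km; running total=27071.6 km
Leg 2 bearing: y=sinΔλ·cosφ2=0.13722610, x=cosφ1·sinφ2-sinφ1·cosφ2·cosΔλ=0.86263797; θ=atan2(y, x)=9.0387° ≈ 9.0°
Leg 3: φ1=0.6881257, φ2=-0.2468419, Δφ=-0.9349676, Δλ=-2.5306349 rad; a=sin²(Δφ/2)+cosφ1·cosφ2·sin²(Δλ/2)=0.8843524194; c=2·atan2(√a, √(1-a))=2.447610064; dist=6371·c=15593.724 ≈ 15593.7 km; running total=42665.3 km
Leg 3 bearing: y=sinΔλ·cosφ2=-0.55626418, x=cosφ1·sinφ2-sinφ1·cosφ2·cosΔλ=0.31569452; θ=atan2(y, x)=-60.4240° <0 so +360° → 299.5760° ≈ 299.6°
Leg 4: φ1=-0.2468419, φ2=-0.3470605, Δφ=-0.1002186, Δλ=2.6059808 rad; a=sin²(Δφ/2)+cosφ1·cosφ2·sin²(Δλ/2)=0.8505306883; c=2·atan2(√a, √(1-a))=2.347681133; dist=6371·c=14957.076 ≈ 14957.1 km; running total=57622.4 km
Leg 4 bearing: y=sinΔλ·cosφ2=0.47993749, x=cosφ1·sinφ2-sinφ1·cosφ2·cosΔλ=-0.52742104; θ=atan2(y, x)=137.6987° ≈ 137.7°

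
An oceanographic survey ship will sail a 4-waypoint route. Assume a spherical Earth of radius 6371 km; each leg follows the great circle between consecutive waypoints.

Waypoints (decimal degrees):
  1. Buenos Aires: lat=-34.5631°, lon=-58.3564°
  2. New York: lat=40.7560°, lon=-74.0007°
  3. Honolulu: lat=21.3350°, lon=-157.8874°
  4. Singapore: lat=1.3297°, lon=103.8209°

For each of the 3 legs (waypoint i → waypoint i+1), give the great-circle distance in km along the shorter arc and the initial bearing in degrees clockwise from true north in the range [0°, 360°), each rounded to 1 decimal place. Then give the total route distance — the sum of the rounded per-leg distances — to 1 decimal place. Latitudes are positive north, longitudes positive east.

Leg 1: φ1=-0.6032399, φ2=0.7113264, Δφ=1.3145663, Δλ=-0.2730445 rad; a=sin²(Δφ/2)+cosφ1·cosφ2·sin²(Δλ/2)=0.3848367929; c=2·atan2(√a, √(1-a))=1.338383224; dist=6371·c=8526.840 ≈ 8526.8 km; running total=8526.8 km
Leg 1 bearing: y=sinΔλ·cosφ2=-0.20426990, x=cosφ1·sinφ2-sinφ1·cosφ2·cosΔλ=0.95143237; θ=atan2(y, x)=-12.1173° <0 so +360° → 347.8827° ≈ 347.9°
Leg 2: φ1=0.7113264, φ2=0.3723660, Δφ=-0.3389604, Δλ=-1.4640991 rad; a=sin²(Δφ/2)+cosφ1·cosφ2·sin²(Δλ/2)=0.3436713625; c=2·atan2(√a, √(1-a))=1.252807051; dist=6371·c=7981.634 ≈ 7981.6 km; running total=16508.4 km
Leg 2 bearing: y=sinΔλ·cosφ2=-0.92617212, x=cosφ1·sinφ2-sinφ1·cosφ2·cosΔλ=0.21083317; θ=atan2(y, x)=-77.1758° <0 so +360° → 282.8242° ≈ 282.8°
Leg 3: φ1=0.3723660, φ2=0.0232076, Δφ=-0.3491584, Δλ=4.5676715 rad; a=sin²(Δφ/2)+cosφ1·cosφ2·sin²(Δλ/2)=0.5629254995; c=2·atan2(√a, √(1-a))=1.696981931; dist=6371·c=10811.472 ≈ 10811.5 km; running total=27319.9 km
Leg 3 bearing: y=sinΔλ·cosφ2=-0.98928022, x=cosφ1·sinφ2-sinφ1·cosφ2·cosΔλ=0.07406870; θ=atan2(y, x)=-85.7182° <0 so +360° → 274.2818° ≈ 274.3°

Leg 1: dist=8526.8 km, bearing=347.9°
Leg 2: dist=7981.6 km, bearing=282.8°
Leg 3: dist=10811.5 km, bearing=274.3°
Total: 27319.9 km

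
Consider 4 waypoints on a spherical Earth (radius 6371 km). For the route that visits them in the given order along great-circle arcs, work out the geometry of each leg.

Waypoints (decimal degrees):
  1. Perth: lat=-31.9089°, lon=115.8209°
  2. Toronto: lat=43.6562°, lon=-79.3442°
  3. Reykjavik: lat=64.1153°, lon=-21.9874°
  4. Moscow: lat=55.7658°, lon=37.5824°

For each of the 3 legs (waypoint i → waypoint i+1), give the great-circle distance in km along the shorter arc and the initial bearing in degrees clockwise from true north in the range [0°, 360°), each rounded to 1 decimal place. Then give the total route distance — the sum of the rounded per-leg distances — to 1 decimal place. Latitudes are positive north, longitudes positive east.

Leg 1: φ1=-0.5569154, φ2=0.7619444, Δφ=1.3188598, Δλ=-3.4062736 rad; a=sin²(Δφ/2)+cosφ1·cosφ2·sin²(Δλ/2)=0.9788336565; c=2·atan2(√a, √(1-a))=2.849583129; dist=6371·c=18154.694 ≈ 18154.7 km; running total=18154.7 km
Leg 1 bearing: y=sinΔλ·cosφ2=0.18926727, x=cosφ1·sinφ2-sinφ1·cosφ2·cosΔλ=0.21691293; θ=atan2(y, x)=41.1063° ≈ 41.1°
Leg 2: φ1=0.7619444, φ2=1.1190231, Δφ=0.3570787, Δλ=1.0010650 rad; a=sin²(Δφ/2)+cosφ1·cosφ2·sin²(Δλ/2)=0.1042783962; c=2·atan2(√a, √(1-a))=0.657629821; dist=6371·c=4189.760 ≈ 4189.8 km; running total=22344.5 km
Leg 2 bearing: y=sinΔλ·cosφ2=0.36760489, x=cosφ1·sinφ2-sinφ1·cosφ2·cosΔλ=0.48834854; θ=atan2(y, x)=36.9706° ≈ 37.0°
Leg 3: φ1=1.1190231, φ2=0.9732968, Δφ=-0.1457263, Δλ=1.0396891 rad; a=sin²(Δφ/2)+cosφ1·cosφ2·sin²(Δλ/2)=0.0659027532; c=2·atan2(√a, √(1-a))=0.519244160; dist=6371·c=3308.105 ≈ 3308.1 km; running total=25652.6 km
Leg 3 bearing: y=sinΔλ·cosφ2=0.48508020, x=cosφ1·sinφ2-sinφ1·cosφ2·cosΔλ=0.10457304; θ=atan2(y, x)=77.8344° ≈ 77.8°

Leg 1: dist=18154.7 km, bearing=41.1°
Leg 2: dist=4189.8 km, bearing=37.0°
Leg 3: dist=3308.1 km, bearing=77.8°
Total: 25652.6 km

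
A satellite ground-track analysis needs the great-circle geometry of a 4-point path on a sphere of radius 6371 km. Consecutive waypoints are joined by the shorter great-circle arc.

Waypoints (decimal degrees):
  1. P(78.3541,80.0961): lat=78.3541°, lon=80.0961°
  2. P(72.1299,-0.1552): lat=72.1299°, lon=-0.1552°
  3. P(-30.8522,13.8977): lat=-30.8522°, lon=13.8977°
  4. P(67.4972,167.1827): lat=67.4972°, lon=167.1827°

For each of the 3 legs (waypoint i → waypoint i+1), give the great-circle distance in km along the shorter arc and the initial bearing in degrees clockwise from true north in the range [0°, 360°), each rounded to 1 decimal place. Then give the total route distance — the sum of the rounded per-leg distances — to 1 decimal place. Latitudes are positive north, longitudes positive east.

Leg 1: dist=2168.1 km, bearing=295.0°
Leg 2: dist=11502.7 km, bearing=167.6°
Leg 3: dist=15579.5 km, bearing=15.6°
Total: 29250.3 km

Leg 1: φ1=1.3675370, φ2=1.2589042, Δφ=-0.1086328, Δλ=-1.4006494 rad; a=sin²(Δφ/2)+cosφ1·cosφ2·sin²(Δλ/2)=0.0286747847; c=2·atan2(√a, √(1-a))=0.340312423; dist=6371·c=2168.130 ≈ 2168.1 km; running total=2168.1 km
Leg 1 bearing: y=sinΔλ·cosφ2=-0.30242889, x=cosφ1·sinφ2-sinφ1·cosφ2·cosΔλ=0.14123360; θ=atan2(y, x)=-64.9675° <0 so +360° → 295.0325° ≈ 295.0°
Leg 2: φ1=1.2589042, φ2=-0.5384725, Δφ=-1.7973767, Δλ=0.2452694 rad; a=sin²(Δφ/2)+cosφ1·cosφ2·sin²(Δλ/2)=0.6162653984; c=2·atan2(√a, √(1-a))=1.805475327; dist=6371·c=11502.683 ≈ 11502.7 km; running total=13670.8 km
Leg 2 bearing: y=sinΔλ·cosφ2=0.20845726, x=cosφ1·sinφ2-sinφ1·cosφ2·cosΔλ=-0.94998684; θ=atan2(y, x)=167.6236° ≈ 167.6°
Leg 3: φ1=-0.5384725, φ2=1.1780484, Δφ=1.7165208, Δλ=2.6753279 rad; a=sin²(Δφ/2)+cosφ1·cosφ2·sin²(Δλ/2)=0.8836376748; c=2·atan2(√a, √(1-a))=2.445378094; dist=6371·c=15579.504 ≈ 15579.5 km; running total=29250.3 km
Leg 3 bearing: y=sinΔλ·cosφ2=0.17205673, x=cosφ1·sinφ2-sinφ1·cosφ2·cosΔλ=0.61780662; θ=atan2(y, x)=15.5623° ≈ 15.6°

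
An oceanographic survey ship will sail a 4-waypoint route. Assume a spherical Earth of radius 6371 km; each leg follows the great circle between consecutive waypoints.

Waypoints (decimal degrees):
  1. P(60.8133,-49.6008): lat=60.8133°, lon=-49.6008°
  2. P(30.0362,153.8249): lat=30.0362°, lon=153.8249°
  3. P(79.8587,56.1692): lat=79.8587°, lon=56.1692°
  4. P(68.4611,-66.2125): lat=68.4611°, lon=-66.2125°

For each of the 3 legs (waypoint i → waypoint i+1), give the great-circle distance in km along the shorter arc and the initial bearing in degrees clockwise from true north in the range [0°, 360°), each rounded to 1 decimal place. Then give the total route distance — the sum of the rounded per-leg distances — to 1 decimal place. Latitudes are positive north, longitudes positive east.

Leg 1: φ1=1.0613923, φ2=0.5242306, Δφ=-0.5371617, Δλ=3.5504482 rad; a=sin²(Δφ/2)+cosφ1·cosφ2·sin²(Δλ/2)=0.4751886304; c=2·atan2(√a, √(1-a))=1.521153200; dist=6371·c=9691.267 ≈ 9691.3 km; running total=9691.3 km
Leg 1 bearing: y=sinΔλ·cosφ2=-0.34417097, x=cosφ1·sinφ2-sinφ1·cosφ2·cosΔλ=0.93759475; θ=atan2(y, x)=-20.1571° <0 so +360° → 339.8429° ≈ 339.8°
Leg 2: φ1=0.5242306, φ2=1.3937973, Δφ=0.8695667, Δλ=-1.7044135 rad; a=sin²(Δφ/2)+cosφ1·cosφ2·sin²(Δλ/2)=0.2637900318; c=2·atan2(√a, √(1-a))=1.078761921; dist=6371·c=6872.792 ≈ 6872.8 km; running total=16564.1 km
Leg 2 bearing: y=sinΔλ·cosφ2=-0.17450687, x=cosφ1·sinφ2-sinφ1·cosφ2·cosΔλ=0.86392520; θ=atan2(y, x)=-11.4197° <0 so +360° → 348.5803° ≈ 348.6°
Leg 3: φ1=1.3937973, φ2=1.1948716, Δφ=-0.1989256, Δλ=-2.1359636 rad; a=sin²(Δφ/2)+cosφ1·cosφ2·sin²(Δλ/2)=0.0594920909; c=2·atan2(√a, √(1-a))=0.492791187; dist=6371·c=3139.573 ≈ 3139.6 km; running total=19703.7 km
Leg 3 bearing: y=sinΔλ·cosφ2=-0.31004332, x=cosφ1·sinφ2-sinφ1·cosφ2·cosΔλ=0.35732936; θ=atan2(y, x)=-40.9471° <0 so +360° → 319.0529° ≈ 319.1°

Leg 1: dist=9691.3 km, bearing=339.8°
Leg 2: dist=6872.8 km, bearing=348.6°
Leg 3: dist=3139.6 km, bearing=319.1°
Total: 19703.7 km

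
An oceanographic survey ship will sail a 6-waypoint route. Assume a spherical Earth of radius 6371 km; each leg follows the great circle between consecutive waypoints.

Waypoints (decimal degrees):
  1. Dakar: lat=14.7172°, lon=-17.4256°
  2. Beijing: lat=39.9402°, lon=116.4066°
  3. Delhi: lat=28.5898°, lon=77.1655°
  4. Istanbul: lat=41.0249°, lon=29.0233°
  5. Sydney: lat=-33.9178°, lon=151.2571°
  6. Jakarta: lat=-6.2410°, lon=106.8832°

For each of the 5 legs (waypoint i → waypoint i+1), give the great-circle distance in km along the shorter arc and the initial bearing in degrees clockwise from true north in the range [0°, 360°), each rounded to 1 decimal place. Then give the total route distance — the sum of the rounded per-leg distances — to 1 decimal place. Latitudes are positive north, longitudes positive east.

Leg 1: φ1=0.2568636, φ2=0.6970880, Δφ=0.4402244, Δλ=2.3358125 rad; a=sin²(Δφ/2)+cosφ1·cosφ2·sin²(Δλ/2)=0.6752353137; c=2·atan2(√a, √(1-a))=1.928869882; dist=6371·c=12288.830 ≈ 12288.8 km; running total=12288.8 km
Leg 1 bearing: y=sinΔλ·cosφ2=0.55308600, x=cosφ1·sinφ2-sinφ1·cosφ2·cosΔλ=0.75582155; θ=atan2(y, x)=36.1955° ≈ 36.2°
Leg 2: φ1=0.6970880, φ2=0.4989861, Δφ=-0.1981019, Δλ=-0.6848864 rad; a=sin²(Δφ/2)+cosφ1·cosφ2·sin²(Δλ/2)=0.0856885529; c=2·atan2(√a, √(1-a))=0.594153104; dist=6371·c=3785.349 ≈ 3785.3 km; running total=16074.1 km
Leg 2 bearing: y=sinΔλ·cosφ2=-0.55545279, x=cosφ1·sinφ2-sinφ1·cosφ2·cosΔλ=-0.06968716; θ=atan2(y, x)=-97.1510° <0 so +360° → 262.8490° ≈ 262.8°
Leg 3: φ1=0.4989861, φ2=0.7160196, Δφ=0.2170334, Δλ=-0.8402399 rad; a=sin²(Δφ/2)+cosφ1·cosφ2·sin²(Δλ/2)=0.1219312088; c=2·atan2(√a, √(1-a))=0.713405623; dist=6371·c=4545.107 ≈ 4545.1 km; running total=20619.2 km
Leg 3 bearing: y=sinΔλ·cosφ2=-0.56189772, x=cosφ1·sinφ2-sinφ1·cosφ2·cosΔλ=0.33545031; θ=atan2(y, x)=-59.1630° <0 so +360° → 300.8370° ≈ 300.8°
Leg 4: φ1=0.7160196, φ2=-0.5919773, Δφ=-1.3079969, Δλ=2.1333823 rad; a=sin²(Δφ/2)+cosφ1·cosφ2·sin²(Δλ/2)=0.8500929542; c=2·atan2(√a, √(1-a))=2.346454181; dist=6371·c=14949.260 ≈ 14949.3 km; running total=35568.5 km
Leg 4 bearing: y=sinΔλ·cosφ2=0.70194308, x=cosφ1·sinφ2-sinφ1·cosφ2·cosΔλ=-0.13044388; θ=atan2(y, x)=100.5273° ≈ 100.5°
Leg 5: φ1=-0.5919773, φ2=-0.1089260, Δφ=0.4830513, Δλ=-0.7744707 rad; a=sin²(Δφ/2)+cosφ1·cosφ2·sin²(Δλ/2)=0.1748464069; c=2·atan2(√a, √(1-a))=0.862807593; dist=6371·c=5496.947 ≈ 5496.9 km; running total=41065.4 km
Leg 5 bearing: y=sinΔλ·cosφ2=-0.69519313, x=cosφ1·sinφ2-sinφ1·cosφ2·cosΔλ=0.30627942; θ=atan2(y, x)=-66.2233° <0 so +360° → 293.7767° ≈ 293.8°

Leg 1: dist=12288.8 km, bearing=36.2°
Leg 2: dist=3785.3 km, bearing=262.8°
Leg 3: dist=4545.1 km, bearing=300.8°
Leg 4: dist=14949.3 km, bearing=100.5°
Leg 5: dist=5496.9 km, bearing=293.8°
Total: 41065.4 km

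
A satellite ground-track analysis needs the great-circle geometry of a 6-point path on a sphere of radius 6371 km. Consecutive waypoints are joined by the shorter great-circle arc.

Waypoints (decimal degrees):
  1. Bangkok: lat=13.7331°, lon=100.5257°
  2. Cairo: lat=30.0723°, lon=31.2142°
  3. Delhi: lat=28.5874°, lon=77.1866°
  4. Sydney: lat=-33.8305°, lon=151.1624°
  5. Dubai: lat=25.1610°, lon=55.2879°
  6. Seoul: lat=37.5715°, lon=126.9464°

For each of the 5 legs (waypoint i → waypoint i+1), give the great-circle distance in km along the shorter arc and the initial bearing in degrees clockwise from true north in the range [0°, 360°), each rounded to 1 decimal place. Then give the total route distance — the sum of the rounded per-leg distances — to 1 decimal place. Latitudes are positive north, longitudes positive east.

Leg 1: dist=7274.5 km, bearing=297.1°
Leg 2: dist=4429.4 km, bearing=80.3°
Leg 3: dist=10422.3 km, bearing=126.9°
Leg 4: dist=12040.2 km, bearing=288.5°
Leg 5: dist=6781.6 km, bearing=59.3°
Total: 40948.0 km

Leg 1: φ1=0.2396878, φ2=0.5248606, Δφ=0.2851728, Δλ=-1.2097139 rad; a=sin²(Δφ/2)+cosφ1·cosφ2·sin²(Δλ/2)=0.2920243850; c=2·atan2(√a, √(1-a))=1.141807761; dist=6371·c=7274.457 ≈ 7274.5 km; running total=7274.5 km
Leg 1 bearing: y=sinΔλ·cosφ2=-0.80958882, x=cosφ1·sinφ2-sinφ1·cosφ2·cosΔλ=0.41418656; θ=atan2(y, x)=-62.9057° <0 so +360° → 297.0943° ≈ 297.1°
Leg 2: φ1=0.5248606, φ2=0.4989443, Δφ=-0.0259164, Δλ=0.8023697 rad; a=sin²(Δφ/2)+cosφ1·cosφ2·sin²(Δλ/2)=0.1160496234; c=2·atan2(√a, √(1-a))=0.695238804; dist=6371·c=4429.366 ≈ 4429.4 km; running total=11703.9 km
Leg 2 bearing: y=sinΔλ·cosφ2=0.63134990, x=cosφ1·sinφ2-sinφ1·cosφ2·cosΔλ=0.10828541; θ=atan2(y, x)=80.2677° ≈ 80.3°
Leg 3: φ1=0.4989443, φ2=-0.5904536, Δφ=-1.0893979, Δλ=1.2911213 rad; a=sin²(Δφ/2)+cosφ1·cosφ2·sin²(Δλ/2)=0.5325237701; c=2·atan2(√a, √(1-a))=1.635889826; dist=6371·c=10422.254 ≈ 10422.3 km; running total=22126.2 km
Leg 3 bearing: y=sinΔλ·cosφ2=0.79841199, x=cosφ1·sinφ2-sinφ1·cosφ2·cosΔλ=-0.59858760; θ=atan2(y, x)=126.8597° ≈ 126.9°
Leg 4: φ1=-0.5904536, φ2=0.4391423, Δφ=1.0295959, Δλ=-1.6733257 rad; a=sin²(Δφ/2)+cosφ1·cosφ2·sin²(Δλ/2)=0.6568291273; c=2·atan2(√a, √(1-a))=1.889839597; dist=6371·c=12040.168 ≈ 12040.2 km; running total=34166.4 km
Leg 4 bearing: y=sinΔλ·cosφ2=-0.90036341, x=cosφ1·sinφ2-sinφ1·cosφ2·cosΔλ=0.30160276; θ=atan2(y, x)=-71.4802° <0 so +360° → 288.5198° ≈ 288.5°
Leg 5: φ1=0.4391423, φ2=0.6557464, Δφ=0.2166041, Δλ=1.2506768 rad; a=sin²(Δφ/2)+cosφ1·cosφ2·sin²(Δλ/2)=0.2575040987; c=2·atan2(√a, √(1-a))=1.064442533; dist=6371·c=6781.563 ≈ 6781.6 km; running total=40948.0 km
Leg 5 bearing: y=sinΔλ·cosφ2=0.75232757, x=cosφ1·sinφ2-sinφ1·cosφ2·cosΔλ=0.44585443; θ=atan2(y, x)=59.3476° ≈ 59.3°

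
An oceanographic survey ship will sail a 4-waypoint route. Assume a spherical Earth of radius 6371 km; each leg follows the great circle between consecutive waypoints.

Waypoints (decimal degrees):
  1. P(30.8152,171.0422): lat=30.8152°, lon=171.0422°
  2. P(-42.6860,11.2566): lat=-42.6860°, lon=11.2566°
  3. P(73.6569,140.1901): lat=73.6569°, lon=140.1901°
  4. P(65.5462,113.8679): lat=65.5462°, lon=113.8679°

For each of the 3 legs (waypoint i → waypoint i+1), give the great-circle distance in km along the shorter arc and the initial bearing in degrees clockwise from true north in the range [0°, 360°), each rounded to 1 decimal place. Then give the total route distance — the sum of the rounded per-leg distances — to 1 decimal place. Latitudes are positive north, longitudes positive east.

Leg 1: dist=17791.9 km, bearing=228.0°
Leg 2: dist=15713.3 km, bearing=20.5°
Leg 3: dist=1341.3 km, bearing=241.4°
Total: 34846.5 km

Leg 1: φ1=0.5378267, φ2=-0.7450112, Δφ=-1.2828379, Δλ=-2.7887848 rad; a=sin²(Δφ/2)+cosφ1·cosφ2·sin²(Δλ/2)=0.9698647520; c=2·atan2(√a, √(1-a))=2.792634658; dist=6371·c=17791.875 ≈ 17791.9 km; running total=17791.9 km
Leg 1 bearing: y=sinΔλ·cosφ2=-0.25399527, x=cosφ1·sinφ2-sinφ1·cosφ2·cosΔλ=-0.22889924; θ=atan2(y, x)=-132.0250° <0 so +360° → 227.9750° ≈ 228.0°
Leg 2: φ1=-0.7450112, φ2=1.2855554, Δφ=2.0305667, Δλ=2.2503141 rad; a=sin²(Δφ/2)+cosφ1·cosφ2·sin²(Δλ/2)=0.8902847732; c=2·atan2(√a, √(1-a))=2.466372800; dist=6371·c=15713.261 ≈ 15713.3 km; running total=33505.2 km
Leg 2 bearing: y=sinΔλ·cosφ2=0.21888542, x=cosφ1·sinφ2-sinφ1·cosφ2·cosΔλ=0.58549155; θ=atan2(y, x)=20.4982° ≈ 20.5°
Leg 3: φ1=1.2855554, φ2=1.1439970, Δφ=-0.1415584, Δλ=-0.4594091 rad; a=sin²(Δφ/2)+cosφ1·cosφ2·sin²(Δλ/2)=0.0110401483; c=2·atan2(√a, √(1-a))=0.210532824; dist=6371·c=1341.305 ≈ 1341.3 km; running total=34846.5 km
Leg 3 bearing: y=sinΔλ·cosφ2=-0.18355725, x=cosφ1·sinφ2-sinφ1·cosφ2·cosΔλ=-0.09989890; θ=atan2(y, x)=-118.5567° <0 so +360° → 241.4433° ≈ 241.4°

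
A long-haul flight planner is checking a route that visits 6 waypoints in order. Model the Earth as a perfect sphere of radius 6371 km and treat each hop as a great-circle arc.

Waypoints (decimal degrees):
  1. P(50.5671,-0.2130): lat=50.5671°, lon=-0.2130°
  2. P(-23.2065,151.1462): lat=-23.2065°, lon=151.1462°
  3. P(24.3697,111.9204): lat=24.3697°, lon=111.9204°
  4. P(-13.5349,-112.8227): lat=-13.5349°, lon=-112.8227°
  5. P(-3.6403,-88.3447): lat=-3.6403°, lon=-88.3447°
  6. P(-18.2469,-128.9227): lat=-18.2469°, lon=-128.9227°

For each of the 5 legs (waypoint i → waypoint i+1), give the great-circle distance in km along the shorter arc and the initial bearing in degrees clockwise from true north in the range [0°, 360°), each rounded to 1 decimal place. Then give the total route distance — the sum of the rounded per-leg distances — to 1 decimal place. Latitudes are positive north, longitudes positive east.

Leg 1: φ1=0.8825624, φ2=-0.4050298, Δφ=-1.2875922, Δλ=2.6417164 rad; a=sin²(Δφ/2)+cosφ1·cosφ2·sin²(Δλ/2)=0.9083505475; c=2·atan2(√a, √(1-a))=2.526467263; dist=6371·c=16096.123 ≈ 16096.1 km; running total=16096.1 km
Leg 1 bearing: y=sinΔλ·cosφ2=0.44053572, x=cosφ1·sinφ2-sinφ1·cosφ2·cosΔλ=0.37272993; θ=atan2(y, x)=49.7660° ≈ 49.8°
Leg 2: φ1=-0.4050298, φ2=0.4253315, Δφ=0.8303613, Δλ=-0.6846194 rad; a=sin²(Δφ/2)+cosφ1·cosφ2·sin²(Δλ/2)=0.2570230349; c=2·atan2(√a, √(1-a))=1.063342017; dist=6371·c=6774.552 ≈ 6774.6 km; running total=22870.7 km
Leg 2 bearing: y=sinΔλ·cosφ2=-0.57603456, x=cosφ1·sinφ2-sinφ1·cosφ2·cosΔλ=0.65729215; θ=atan2(y, x)=-41.2305° <0 so +360° → 318.7695° ≈ 318.8°
Leg 3: φ1=0.4253315, φ2=-0.2362286, Δφ=-0.6615601, Δλ=-3.9225071 rad; a=sin²(Δφ/2)+cosφ1·cosφ2·sin²(Δλ/2)=0.8627936722; c=2·atan2(√a, √(1-a))=2.382683874; dist=6371·c=15180.079 ≈ 15180.1 km; running total=38050.8 km
Leg 3 bearing: y=sinΔλ·cosφ2=0.68437935, x=cosφ1·sinφ2-sinφ1·cosφ2·cosΔλ=0.07174894; θ=atan2(y, x)=84.0151° ≈ 84.0°
Leg 4: φ1=-0.2362286, φ2=-0.0635352, Δφ=0.1726933, Δλ=0.4272217 rad; a=sin²(Δφ/2)+cosφ1·cosφ2·sin²(Δλ/2)=0.0510407757; c=2·atan2(√a, √(1-a))=0.455778923; dist=6371·c=2903.768 ≈ 2903.8 km; running total=40954.6 km
Leg 4 bearing: y=sinΔλ·cosφ2=0.41350780, x=cosφ1·sinφ2-sinφ1·cosφ2·cosΔλ=0.15084350; θ=atan2(y, x)=69.9585° ≈ 70.0°
Leg 5: φ1=-0.0635352, φ2=-0.3184685, Δφ=-0.2549333, Δλ=-0.7082197 rad; a=sin²(Δφ/2)+cosφ1·cosφ2·sin²(Δλ/2)=0.1301228533; c=2·atan2(√a, √(1-a))=0.738091200; dist=6371·c=4702.379 ≈ 4702.4 km; running total=45657.0 km
Leg 5 bearing: y=sinΔλ·cosφ2=-0.61777381, x=cosφ1·sinφ2-sinφ1·cosφ2·cosΔλ=-0.26668166; θ=atan2(y, x)=-113.3490° <0 so +360° → 246.6510° ≈ 246.7°

Leg 1: dist=16096.1 km, bearing=49.8°
Leg 2: dist=6774.6 km, bearing=318.8°
Leg 3: dist=15180.1 km, bearing=84.0°
Leg 4: dist=2903.8 km, bearing=70.0°
Leg 5: dist=4702.4 km, bearing=246.7°
Total: 45657.0 km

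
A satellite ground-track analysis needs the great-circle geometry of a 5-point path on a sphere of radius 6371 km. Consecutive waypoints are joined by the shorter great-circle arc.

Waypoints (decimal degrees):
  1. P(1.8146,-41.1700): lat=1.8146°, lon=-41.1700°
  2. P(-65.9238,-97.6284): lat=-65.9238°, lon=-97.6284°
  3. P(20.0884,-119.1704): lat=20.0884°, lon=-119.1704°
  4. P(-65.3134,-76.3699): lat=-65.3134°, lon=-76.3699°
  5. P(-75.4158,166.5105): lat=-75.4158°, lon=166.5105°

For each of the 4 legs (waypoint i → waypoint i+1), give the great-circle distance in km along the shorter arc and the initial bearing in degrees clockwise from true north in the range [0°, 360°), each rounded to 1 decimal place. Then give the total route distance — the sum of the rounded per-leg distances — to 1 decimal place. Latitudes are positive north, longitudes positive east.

Leg 1: φ1=0.0316707, φ2=-1.1505874, Δφ=-1.1822581, Δλ=-0.9853850 rad; a=sin²(Δφ/2)+cosφ1·cosφ2·sin²(Δλ/2)=0.4018066988; c=2·atan2(√a, √(1-a))=1.373124936; dist=6371·c=8748.179 ≈ 8748.2 km; running total=8748.2 km
Leg 1 bearing: y=sinΔλ·cosφ2=-0.34002119, x=cosφ1·sinφ2-sinφ1·cosφ2·cosΔλ=-0.91968358; θ=atan2(y, x)=-159.7099° <0 so +360° → 200.2901° ≈ 200.3°
Leg 2: φ1=-1.1505874, φ2=0.3506087, Δφ=1.5011961, Δλ=-0.3759788 rad; a=sin²(Δφ/2)+cosφ1·cosφ2·sin²(Δλ/2)=0.4786091482; c=2·atan2(√a, √(1-a))=1.528001562; dist=6371·c=9734.898 ≈ 9734.9 km; running total=18483.1 km
Leg 2 bearing: y=sinΔλ·cosφ2=-0.34484514, x=cosφ1·sinφ2-sinφ1·cosφ2·cosΔλ=0.93768415; θ=atan2(y, x)=-20.1916° <0 so +360° → 339.8084° ≈ 339.8°
Leg 3: φ1=0.3506087, φ2=-1.1399339, Δφ=-1.4905426, Δλ=0.7470096 rad; a=sin²(Δφ/2)+cosφ1·cosφ2·sin²(Δλ/2)=0.5121390654; c=2·atan2(√a, √(1-a))=1.595076843; dist=6371·c=10162.235 ≈ 10162.2 km; running total=28645.3 km
Leg 3 bearing: y=sinΔλ·cosφ2=0.28377445, x=cosφ1·sinφ2-sinφ1·cosφ2·cosΔλ=-0.95858366; θ=atan2(y, x)=163.5094° ≈ 163.5°
Leg 4: φ1=-1.1399339, φ2=-1.3162540, Δφ=-0.1763201, Δλ=4.2390627 rad; a=sin²(Δφ/2)+cosφ1·cosφ2·sin²(Δλ/2)=0.0843053514; c=2·atan2(√a, √(1-a))=0.589193170; dist=6371·c=3753.7497 ≈ 3753.7 km; running total=32399.0 km
Leg 4 bearing: y=sinΔλ·cosφ2=-0.22411855, x=cosφ1·sinφ2-sinφ1·cosφ2·cosΔλ=-0.50849062; θ=atan2(y, x)=-156.2144° <0 so +360° → 203.7856° ≈ 203.8°

Leg 1: dist=8748.2 km, bearing=200.3°
Leg 2: dist=9734.9 km, bearing=339.8°
Leg 3: dist=10162.2 km, bearing=163.5°
Leg 4: dist=3753.7 km, bearing=203.8°
Total: 32399.0 km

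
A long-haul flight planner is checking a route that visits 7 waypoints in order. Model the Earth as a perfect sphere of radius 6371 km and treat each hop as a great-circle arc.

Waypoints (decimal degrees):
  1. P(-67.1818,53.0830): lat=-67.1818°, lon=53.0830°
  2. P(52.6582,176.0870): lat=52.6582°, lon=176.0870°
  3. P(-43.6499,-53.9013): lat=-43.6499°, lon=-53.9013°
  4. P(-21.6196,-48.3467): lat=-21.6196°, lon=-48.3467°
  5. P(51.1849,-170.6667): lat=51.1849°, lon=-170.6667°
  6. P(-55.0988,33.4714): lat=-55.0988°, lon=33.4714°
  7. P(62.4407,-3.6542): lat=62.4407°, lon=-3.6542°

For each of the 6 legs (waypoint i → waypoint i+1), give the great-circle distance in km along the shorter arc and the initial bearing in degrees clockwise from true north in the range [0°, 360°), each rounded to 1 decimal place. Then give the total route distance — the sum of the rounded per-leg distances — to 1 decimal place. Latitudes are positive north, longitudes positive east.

Leg 1: dist=16615.0 km, bearing=89.6°
Leg 2: dist=16256.4 km, bearing=95.0°
Leg 3: dist=2502.8 km, bearing=13.6°
Leg 4: dist=14096.4 km, bearing=318.6°
Leg 5: dist=18356.6 km, bearing=245.4°
Leg 6: dist=13461.9 km, bearing=341.0°
Total: 81289.1 km

Leg 1: φ1=-1.1725436, φ2=0.9190590, Δφ=2.0916026, Δλ=2.1468248 rad; a=sin²(Δφ/2)+cosφ1·cosφ2·sin²(Δλ/2)=0.9304712767; c=2·atan2(√a, √(1-a))=2.607915963; dist=6371·c=16615.033 ≈ 16615.0 km; running total=16615.0 km
Leg 1 bearing: y=sinΔλ·cosφ2=0.50868815, x=cosφ1·sinφ2-sinφ1·cosφ2·cosΔλ=0.00378015; θ=atan2(y, x)=89.5742° ≈ 89.6°
Leg 2: φ1=0.9190590, φ2=-0.7618345, Δφ=-1.6808934, Δλ=-4.0140531 rad; a=sin²(Δφ/2)+cosφ1·cosφ2·sin²(Δλ/2)=0.9154777183; c=2·atan2(√a, √(1-a))=2.551619179; dist=6371·c=16256.366 ≈ 16256.4 km; running total=32871.4 km
Leg 2 bearing: y=sinΔλ·cosφ2=0.55419254, x=cosφ1·sinφ2-sinφ1·cosφ2·cosΔλ=-0.04882301; θ=atan2(y, x)=95.0346° ≈ 95.0°
Leg 3: φ1=-0.7618345, φ2=-0.3773332, Δφ=0.3845013, Δλ=0.0969461 rad; a=sin²(Δφ/2)+cosφ1·cosφ2·sin²(Δλ/2)=0.0380864768; c=2·atan2(√a, √(1-a))=0.392836212; dist=6371·c=2502.760 ≈ 2502.8 km; running total=35374.2 km
Leg 3 bearing: y=sinΔλ·cosφ2=0.08998484, x=cosφ1·sinφ2-sinφ1·cosφ2·cosΔλ=0.37208375; θ=atan2(y, x)=13.5954° ≈ 13.6°
Leg 4: φ1=-0.3773332, φ2=0.8933450, Δφ=1.2706782, Δλ=-2.1348867 rad; a=sin²(Δφ/2)+cosφ1·cosφ2·sin²(Δλ/2)=0.7993133349; c=2·atan2(√a, √(1-a))=2.212581876; dist=6371·c=14096.359 ≈ 14096.4 km; running total=49470.6 km
Leg 4 bearing: y=sinΔλ·cosφ2=-0.52970093, x=cosφ1·sinφ2-sinφ1·cosφ2·cosΔλ=0.60088521; θ=atan2(y, x)=-41.3973° <0 so +360° → 318.6027° ≈ 318.6°
Leg 5: φ1=0.8933450, φ2=-0.9616555, Δφ=-1.8550005, Δλ=3.5628820 rad; a=sin²(Δφ/2)+cosφ1·cosφ2·sin²(Δλ/2)=0.9831547014; c=2·atan2(√a, √(1-a))=2.881279414; dist=6371·c=18356.631 ≈ 18356.6 km; running total=67827.2 km
Leg 5 bearing: y=sinΔλ·cosφ2=-0.23397886, x=cosφ1·sinφ2-sinφ1·cosφ2·cosΔλ=-0.10723820; θ=atan2(y, x)=-114.6231° <0 so +360° → 245.3769° ≈ 245.4°
Leg 6: φ1=-0.9616555, φ2=1.0897958, Δφ=2.0514513, Δλ=-0.6479640 rad; a=sin²(Δφ/2)+cosφ1·cosφ2·sin²(Δλ/2)=0.7580075444; c=2·atan2(√a, √(1-a))=2.112988603; dist=6371·c=13461.850 ≈ 13461.9 km; running total=81289.1 km
Leg 6 bearing: y=sinΔλ·cosφ2=-0.27924892, x=cosφ1·sinφ2-sinφ1·cosφ2·cosΔλ=0.80978298; θ=atan2(y, x)=-19.0265° <0 so +360° → 340.9735° ≈ 341.0°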